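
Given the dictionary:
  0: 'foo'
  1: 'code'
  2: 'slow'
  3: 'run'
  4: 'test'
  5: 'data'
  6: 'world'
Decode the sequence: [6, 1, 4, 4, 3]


Look up each index in the dictionary:
  6 -> 'world'
  1 -> 'code'
  4 -> 'test'
  4 -> 'test'
  3 -> 'run'

Decoded: "world code test test run"


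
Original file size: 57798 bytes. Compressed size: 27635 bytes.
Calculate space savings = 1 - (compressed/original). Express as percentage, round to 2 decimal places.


ratio = compressed/original = 27635/57798 = 0.478131
savings = 1 - ratio = 1 - 0.478131 = 0.521869
as a percentage: 0.521869 * 100 = 52.19%

Space savings = 1 - 27635/57798 = 52.19%


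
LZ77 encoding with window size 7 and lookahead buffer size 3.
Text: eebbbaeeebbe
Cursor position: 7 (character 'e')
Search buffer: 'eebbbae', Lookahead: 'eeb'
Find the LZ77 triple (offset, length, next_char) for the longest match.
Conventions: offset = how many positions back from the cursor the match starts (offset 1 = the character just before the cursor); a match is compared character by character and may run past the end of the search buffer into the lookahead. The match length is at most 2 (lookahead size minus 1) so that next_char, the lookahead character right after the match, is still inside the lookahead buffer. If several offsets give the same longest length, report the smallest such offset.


Try each offset into the search buffer:
  offset=1 (pos 6, char 'e'): match length 2
  offset=2 (pos 5, char 'a'): match length 0
  offset=3 (pos 4, char 'b'): match length 0
  offset=4 (pos 3, char 'b'): match length 0
  offset=5 (pos 2, char 'b'): match length 0
  offset=6 (pos 1, char 'e'): match length 1
  offset=7 (pos 0, char 'e'): match length 2
Longest match has length 2, found at offsets 1, 7; take the smallest, offset 1.
next_char = character at position 7 + 2 = 9 -> 'b'

Best match: offset=1, length=2 (matching 'ee' starting at position 6)
LZ77 triple: (1, 2, 'b')


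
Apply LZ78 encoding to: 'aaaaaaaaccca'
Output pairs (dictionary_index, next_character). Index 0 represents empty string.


LZ78 encoding steps:
Dictionary: {0: ''}
Step 1: w='' (idx 0), next='a' -> output (0, 'a'), add 'a' as idx 1
Step 2: w='a' (idx 1), next='a' -> output (1, 'a'), add 'aa' as idx 2
Step 3: w='aa' (idx 2), next='a' -> output (2, 'a'), add 'aaa' as idx 3
Step 4: w='aa' (idx 2), next='c' -> output (2, 'c'), add 'aac' as idx 4
Step 5: w='' (idx 0), next='c' -> output (0, 'c'), add 'c' as idx 5
Step 6: w='c' (idx 5), next='a' -> output (5, 'a'), add 'ca' as idx 6


Encoded: [(0, 'a'), (1, 'a'), (2, 'a'), (2, 'c'), (0, 'c'), (5, 'a')]


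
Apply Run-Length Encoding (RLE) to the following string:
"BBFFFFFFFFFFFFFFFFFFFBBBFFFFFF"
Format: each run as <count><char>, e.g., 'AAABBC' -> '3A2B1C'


Scanning runs left to right:
  i=0: run of 'B' x 2 -> '2B'
  i=2: run of 'F' x 19 -> '19F'
  i=21: run of 'B' x 3 -> '3B'
  i=24: run of 'F' x 6 -> '6F'

RLE = 2B19F3B6F


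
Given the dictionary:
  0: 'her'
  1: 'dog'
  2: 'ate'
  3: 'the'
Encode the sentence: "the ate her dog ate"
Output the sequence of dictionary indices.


Look up each word in the dictionary:
  'the' -> 3
  'ate' -> 2
  'her' -> 0
  'dog' -> 1
  'ate' -> 2

Encoded: [3, 2, 0, 1, 2]


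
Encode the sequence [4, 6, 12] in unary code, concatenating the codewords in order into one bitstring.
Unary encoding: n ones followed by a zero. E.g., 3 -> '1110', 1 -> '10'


Encode each number as n ones followed by a terminating 0:
  4 -> 11110 (5 bits)
  6 -> 1111110 (7 bits)
  12 -> 1111111111110 (13 bits)
Total length = 5 + 7 + 13 = 25 bits.

Unary([4, 6, 12]) = 1111011111101111111111110 (25 bits)


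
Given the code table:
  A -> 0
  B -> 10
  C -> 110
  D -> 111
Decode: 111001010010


Decoding:
111 -> D
0 -> A
0 -> A
10 -> B
10 -> B
0 -> A
10 -> B


Result: DAABBAB


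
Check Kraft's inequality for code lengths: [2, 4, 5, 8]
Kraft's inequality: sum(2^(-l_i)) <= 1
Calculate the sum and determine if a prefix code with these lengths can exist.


Sum = 2^(-2) + 2^(-4) + 2^(-5) + 2^(-8)
    = 0.25 + 0.0625 + 0.03125 + 0.00390625
    = 89/256 = 0.34765625
Since 0.34765625 <= 1, Kraft's inequality IS satisfied.
A prefix code with these lengths CAN exist.

Kraft sum = 0.34765625. Satisfied.


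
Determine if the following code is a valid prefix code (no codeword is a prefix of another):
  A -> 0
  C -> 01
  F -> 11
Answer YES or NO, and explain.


Checking each pair (does one codeword prefix another?):
  A='0' vs C='01': prefix -- VIOLATION

NO -- this is NOT a valid prefix code. A (0) is a prefix of C (01).


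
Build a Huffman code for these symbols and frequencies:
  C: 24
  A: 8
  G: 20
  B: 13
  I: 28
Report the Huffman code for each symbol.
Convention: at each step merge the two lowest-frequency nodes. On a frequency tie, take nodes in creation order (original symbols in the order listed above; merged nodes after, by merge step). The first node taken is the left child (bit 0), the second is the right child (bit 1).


Huffman tree construction:
Step 1: Merge A(8) + B(13) = 21
Step 2: Merge G(20) + (A+B)(21) = 41
Step 3: Merge C(24) + I(28) = 52
Step 4: Merge (G+(A+B))(41) + (C+I)(52) = 93
Read each symbol's code off the tree from the root (left child = 0, right child = 1).

Codes:
  C: 10 (length 2)
  A: 010 (length 3)
  G: 00 (length 2)
  B: 011 (length 3)
  I: 11 (length 2)
Average code length: 207/93 = 2.2258 bits/symbol


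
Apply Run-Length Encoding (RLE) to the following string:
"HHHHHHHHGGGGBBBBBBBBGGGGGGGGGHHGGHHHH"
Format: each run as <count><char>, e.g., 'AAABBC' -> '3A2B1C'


Scanning runs left to right:
  i=0: run of 'H' x 8 -> '8H'
  i=8: run of 'G' x 4 -> '4G'
  i=12: run of 'B' x 8 -> '8B'
  i=20: run of 'G' x 9 -> '9G'
  i=29: run of 'H' x 2 -> '2H'
  i=31: run of 'G' x 2 -> '2G'
  i=33: run of 'H' x 4 -> '4H'

RLE = 8H4G8B9G2H2G4H


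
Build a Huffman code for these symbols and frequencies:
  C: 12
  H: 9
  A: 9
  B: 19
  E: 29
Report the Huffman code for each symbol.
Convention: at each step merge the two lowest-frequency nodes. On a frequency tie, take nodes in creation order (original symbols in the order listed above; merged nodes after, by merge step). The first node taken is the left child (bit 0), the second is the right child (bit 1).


Huffman tree construction:
Step 1: Merge H(9) + A(9) = 18
Step 2: Merge C(12) + (H+A)(18) = 30
Step 3: Merge B(19) + E(29) = 48
Step 4: Merge (C+(H+A))(30) + (B+E)(48) = 78
Read each symbol's code off the tree from the root (left child = 0, right child = 1).

Codes:
  C: 00 (length 2)
  H: 010 (length 3)
  A: 011 (length 3)
  B: 10 (length 2)
  E: 11 (length 2)
Average code length: 174/78 = 2.2308 bits/symbol


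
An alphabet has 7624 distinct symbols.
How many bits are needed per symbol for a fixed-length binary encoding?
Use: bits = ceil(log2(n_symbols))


log2(7624) = 12.8963
Bracket: 2^12 = 4096 < 7624 <= 2^13 = 8192
So ceil(log2(7624)) = 13

bits = ceil(log2(7624)) = ceil(12.8963) = 13 bits


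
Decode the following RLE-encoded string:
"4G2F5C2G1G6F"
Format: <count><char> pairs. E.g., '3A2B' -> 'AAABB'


Expanding each <count><char> pair:
  4G -> 'GGGG'
  2F -> 'FF'
  5C -> 'CCCCC'
  2G -> 'GG'
  1G -> 'G'
  6F -> 'FFFFFF'

Decoded = GGGGFFCCCCCGGGFFFFFF


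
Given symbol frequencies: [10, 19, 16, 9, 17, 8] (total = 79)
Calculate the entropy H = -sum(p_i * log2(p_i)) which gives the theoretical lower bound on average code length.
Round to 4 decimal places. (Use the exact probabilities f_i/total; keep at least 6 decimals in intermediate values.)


Per-symbol terms -p_i * log2(p_i) with p_i = f_i/79:
  p = 10/79 = 0.126582: log2(p) = -2.981853, -p*log2(p) = 0.377450
  p = 19/79 = 0.240506: log2(p) = -2.055853, -p*log2(p) = 0.494446
  p = 16/79 = 0.202532: log2(p) = -2.303781, -p*log2(p) = 0.466589
  p = 9/79 = 0.113924: log2(p) = -3.133856, -p*log2(p) = 0.357022
  p = 17/79 = 0.215190: log2(p) = -2.216318, -p*log2(p) = 0.476929
  p = 8/79 = 0.101266: log2(p) = -3.303781, -p*log2(p) = 0.334560
H = 0.377450 + 0.494446 + 0.466589 + 0.357022 + 0.476929 + 0.334560 = 2.506996

H = 2.507 bits/symbol


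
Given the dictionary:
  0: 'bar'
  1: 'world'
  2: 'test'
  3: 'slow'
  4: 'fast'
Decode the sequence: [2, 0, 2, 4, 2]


Look up each index in the dictionary:
  2 -> 'test'
  0 -> 'bar'
  2 -> 'test'
  4 -> 'fast'
  2 -> 'test'

Decoded: "test bar test fast test"


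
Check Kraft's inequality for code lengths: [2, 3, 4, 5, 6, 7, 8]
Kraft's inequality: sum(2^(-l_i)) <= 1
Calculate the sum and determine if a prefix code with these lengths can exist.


Sum = 2^(-2) + 2^(-3) + 2^(-4) + 2^(-5) + 2^(-6) + 2^(-7) + 2^(-8)
    = 0.25 + 0.125 + 0.0625 + 0.03125 + 0.015625 + 0.0078125 + 0.00390625
    = 127/256 = 0.49609375
Since 0.49609375 <= 1, Kraft's inequality IS satisfied.
A prefix code with these lengths CAN exist.

Kraft sum = 0.49609375. Satisfied.


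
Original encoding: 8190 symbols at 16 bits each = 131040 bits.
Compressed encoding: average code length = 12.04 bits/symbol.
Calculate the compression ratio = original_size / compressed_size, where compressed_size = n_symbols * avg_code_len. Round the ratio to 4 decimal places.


original_size = n_symbols * orig_bits = 8190 * 16 = 131040 bits
compressed_size = n_symbols * avg_code_len = 8190 * 12.04 = 98607.6 bits
ratio = original_size / compressed_size = 131040 / 98607.6 = 1.3289

Compression ratio = 1.3289


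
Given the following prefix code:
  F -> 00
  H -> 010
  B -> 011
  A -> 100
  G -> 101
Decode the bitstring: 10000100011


Decoding step by step:
Bits 100 -> A
Bits 00 -> F
Bits 100 -> A
Bits 011 -> B


Decoded message: AFAB


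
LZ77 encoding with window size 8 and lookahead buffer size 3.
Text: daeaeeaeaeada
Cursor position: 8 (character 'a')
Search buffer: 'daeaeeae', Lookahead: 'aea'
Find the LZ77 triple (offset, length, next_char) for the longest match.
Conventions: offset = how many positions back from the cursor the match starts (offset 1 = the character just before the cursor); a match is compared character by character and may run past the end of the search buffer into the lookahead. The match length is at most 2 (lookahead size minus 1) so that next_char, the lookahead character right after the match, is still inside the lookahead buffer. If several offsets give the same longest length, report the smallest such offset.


Try each offset into the search buffer:
  offset=1 (pos 7, char 'e'): match length 0
  offset=2 (pos 6, char 'a'): match length 2
  offset=3 (pos 5, char 'e'): match length 0
  offset=4 (pos 4, char 'e'): match length 0
  offset=5 (pos 3, char 'a'): match length 2
  offset=6 (pos 2, char 'e'): match length 0
  offset=7 (pos 1, char 'a'): match length 2
  offset=8 (pos 0, char 'd'): match length 0
Longest match has length 2, found at offsets 2, 5, 7; take the smallest, offset 2.
next_char = character at position 8 + 2 = 10 -> 'a'

Best match: offset=2, length=2 (matching 'ae' starting at position 6)
LZ77 triple: (2, 2, 'a')


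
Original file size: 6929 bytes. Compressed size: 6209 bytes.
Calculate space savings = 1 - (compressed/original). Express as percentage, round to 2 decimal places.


ratio = compressed/original = 6209/6929 = 0.896089
savings = 1 - ratio = 1 - 0.896089 = 0.103911
as a percentage: 0.103911 * 100 = 10.39%

Space savings = 1 - 6209/6929 = 10.39%


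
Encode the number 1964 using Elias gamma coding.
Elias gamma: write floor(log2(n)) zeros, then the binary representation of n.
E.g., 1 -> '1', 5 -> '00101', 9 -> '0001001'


num_bits = floor(log2(1964)) + 1 = 11
leading_zeros = num_bits - 1 = 10
binary(1964) = 11110101100

Elias gamma(1964) = '0000000000' + '11110101100' = 000000000011110101100 (21 bits)


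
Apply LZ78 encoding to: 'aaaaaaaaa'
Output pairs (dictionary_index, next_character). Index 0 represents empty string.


LZ78 encoding steps:
Dictionary: {0: ''}
Step 1: w='' (idx 0), next='a' -> output (0, 'a'), add 'a' as idx 1
Step 2: w='a' (idx 1), next='a' -> output (1, 'a'), add 'aa' as idx 2
Step 3: w='aa' (idx 2), next='a' -> output (2, 'a'), add 'aaa' as idx 3
Step 4: w='aaa' (idx 3), end of input -> output (3, '')


Encoded: [(0, 'a'), (1, 'a'), (2, 'a'), (3, '')]


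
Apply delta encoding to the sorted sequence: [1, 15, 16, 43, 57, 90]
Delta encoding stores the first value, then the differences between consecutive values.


First value: 1
Deltas:
  15 - 1 = 14
  16 - 15 = 1
  43 - 16 = 27
  57 - 43 = 14
  90 - 57 = 33


Delta encoded: [1, 14, 1, 27, 14, 33]


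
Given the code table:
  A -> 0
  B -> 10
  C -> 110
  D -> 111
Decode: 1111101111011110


Decoding:
111 -> D
110 -> C
111 -> D
10 -> B
111 -> D
10 -> B


Result: DCDBDB


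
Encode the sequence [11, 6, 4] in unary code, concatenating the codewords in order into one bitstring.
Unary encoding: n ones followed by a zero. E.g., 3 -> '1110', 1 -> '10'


Encode each number as n ones followed by a terminating 0:
  11 -> 111111111110 (12 bits)
  6 -> 1111110 (7 bits)
  4 -> 11110 (5 bits)
Total length = 12 + 7 + 5 = 24 bits.

Unary([11, 6, 4]) = 111111111110111111011110 (24 bits)


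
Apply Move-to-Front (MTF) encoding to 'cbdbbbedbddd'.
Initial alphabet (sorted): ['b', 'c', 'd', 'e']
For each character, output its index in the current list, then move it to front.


MTF encoding:
'c': index 1 in ['b', 'c', 'd', 'e'] -> ['c', 'b', 'd', 'e']
'b': index 1 in ['c', 'b', 'd', 'e'] -> ['b', 'c', 'd', 'e']
'd': index 2 in ['b', 'c', 'd', 'e'] -> ['d', 'b', 'c', 'e']
'b': index 1 in ['d', 'b', 'c', 'e'] -> ['b', 'd', 'c', 'e']
'b': index 0 in ['b', 'd', 'c', 'e'] -> ['b', 'd', 'c', 'e']
'b': index 0 in ['b', 'd', 'c', 'e'] -> ['b', 'd', 'c', 'e']
'e': index 3 in ['b', 'd', 'c', 'e'] -> ['e', 'b', 'd', 'c']
'd': index 2 in ['e', 'b', 'd', 'c'] -> ['d', 'e', 'b', 'c']
'b': index 2 in ['d', 'e', 'b', 'c'] -> ['b', 'd', 'e', 'c']
'd': index 1 in ['b', 'd', 'e', 'c'] -> ['d', 'b', 'e', 'c']
'd': index 0 in ['d', 'b', 'e', 'c'] -> ['d', 'b', 'e', 'c']
'd': index 0 in ['d', 'b', 'e', 'c'] -> ['d', 'b', 'e', 'c']


Output: [1, 1, 2, 1, 0, 0, 3, 2, 2, 1, 0, 0]


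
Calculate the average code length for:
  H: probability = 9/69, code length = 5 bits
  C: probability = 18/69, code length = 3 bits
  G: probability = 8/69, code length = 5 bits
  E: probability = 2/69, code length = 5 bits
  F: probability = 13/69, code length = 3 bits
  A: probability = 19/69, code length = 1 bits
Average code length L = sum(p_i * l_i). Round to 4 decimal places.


Weighted contributions p_i * l_i:
  H: (9/69) * 5 = 45/69
  C: (18/69) * 3 = 54/69
  G: (8/69) * 5 = 40/69
  E: (2/69) * 5 = 10/69
  F: (13/69) * 3 = 39/69
  A: (19/69) * 1 = 19/69
Sum = (45 + 54 + 40 + 10 + 39 + 19)/69 = 207/69

L = 207/69 = 3.0000 bits/symbol


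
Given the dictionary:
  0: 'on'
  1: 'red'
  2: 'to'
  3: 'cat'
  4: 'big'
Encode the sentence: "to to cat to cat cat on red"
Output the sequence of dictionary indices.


Look up each word in the dictionary:
  'to' -> 2
  'to' -> 2
  'cat' -> 3
  'to' -> 2
  'cat' -> 3
  'cat' -> 3
  'on' -> 0
  'red' -> 1

Encoded: [2, 2, 3, 2, 3, 3, 0, 1]


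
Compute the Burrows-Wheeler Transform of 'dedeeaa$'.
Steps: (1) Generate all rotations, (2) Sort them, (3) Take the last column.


Rotations (sorted):
  0: $dedeeaa -> last char: a
  1: a$dedeea -> last char: a
  2: aa$dedee -> last char: e
  3: dedeeaa$ -> last char: $
  4: deeaa$de -> last char: e
  5: eaa$dede -> last char: e
  6: edeeaa$d -> last char: d
  7: eeaa$ded -> last char: d


BWT = aae$eedd


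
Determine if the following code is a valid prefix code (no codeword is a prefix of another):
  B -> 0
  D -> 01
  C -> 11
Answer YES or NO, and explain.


Checking each pair (does one codeword prefix another?):
  B='0' vs D='01': prefix -- VIOLATION

NO -- this is NOT a valid prefix code. B (0) is a prefix of D (01).


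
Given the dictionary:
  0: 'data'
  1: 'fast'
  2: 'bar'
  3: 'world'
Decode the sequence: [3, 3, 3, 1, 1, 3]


Look up each index in the dictionary:
  3 -> 'world'
  3 -> 'world'
  3 -> 'world'
  1 -> 'fast'
  1 -> 'fast'
  3 -> 'world'

Decoded: "world world world fast fast world"


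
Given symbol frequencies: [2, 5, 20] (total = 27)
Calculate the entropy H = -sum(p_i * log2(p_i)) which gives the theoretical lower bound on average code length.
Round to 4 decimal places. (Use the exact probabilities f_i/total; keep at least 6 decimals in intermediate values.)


Per-symbol terms -p_i * log2(p_i) with p_i = f_i/27:
  p = 2/27 = 0.074074: log2(p) = -3.754888, -p*log2(p) = 0.278140
  p = 5/27 = 0.185185: log2(p) = -2.432959, -p*log2(p) = 0.450548
  p = 20/27 = 0.740741: log2(p) = -0.432959, -p*log2(p) = 0.320711
H = 0.278140 + 0.450548 + 0.320711 = 1.049399

H = 1.0494 bits/symbol


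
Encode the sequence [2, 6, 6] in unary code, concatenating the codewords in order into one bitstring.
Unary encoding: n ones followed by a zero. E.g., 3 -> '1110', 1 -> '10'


Encode each number as n ones followed by a terminating 0:
  2 -> 110 (3 bits)
  6 -> 1111110 (7 bits)
  6 -> 1111110 (7 bits)
Total length = 3 + 7 + 7 = 17 bits.

Unary([2, 6, 6]) = 11011111101111110 (17 bits)


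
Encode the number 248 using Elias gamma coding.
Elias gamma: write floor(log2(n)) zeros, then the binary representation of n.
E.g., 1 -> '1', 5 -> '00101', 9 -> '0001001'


num_bits = floor(log2(248)) + 1 = 8
leading_zeros = num_bits - 1 = 7
binary(248) = 11111000

Elias gamma(248) = '0000000' + '11111000' = 000000011111000 (15 bits)


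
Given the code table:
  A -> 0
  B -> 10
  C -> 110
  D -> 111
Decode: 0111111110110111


Decoding:
0 -> A
111 -> D
111 -> D
110 -> C
110 -> C
111 -> D


Result: ADDCCD


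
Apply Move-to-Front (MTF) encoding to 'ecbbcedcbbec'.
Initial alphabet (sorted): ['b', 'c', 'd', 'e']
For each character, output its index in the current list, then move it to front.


MTF encoding:
'e': index 3 in ['b', 'c', 'd', 'e'] -> ['e', 'b', 'c', 'd']
'c': index 2 in ['e', 'b', 'c', 'd'] -> ['c', 'e', 'b', 'd']
'b': index 2 in ['c', 'e', 'b', 'd'] -> ['b', 'c', 'e', 'd']
'b': index 0 in ['b', 'c', 'e', 'd'] -> ['b', 'c', 'e', 'd']
'c': index 1 in ['b', 'c', 'e', 'd'] -> ['c', 'b', 'e', 'd']
'e': index 2 in ['c', 'b', 'e', 'd'] -> ['e', 'c', 'b', 'd']
'd': index 3 in ['e', 'c', 'b', 'd'] -> ['d', 'e', 'c', 'b']
'c': index 2 in ['d', 'e', 'c', 'b'] -> ['c', 'd', 'e', 'b']
'b': index 3 in ['c', 'd', 'e', 'b'] -> ['b', 'c', 'd', 'e']
'b': index 0 in ['b', 'c', 'd', 'e'] -> ['b', 'c', 'd', 'e']
'e': index 3 in ['b', 'c', 'd', 'e'] -> ['e', 'b', 'c', 'd']
'c': index 2 in ['e', 'b', 'c', 'd'] -> ['c', 'e', 'b', 'd']


Output: [3, 2, 2, 0, 1, 2, 3, 2, 3, 0, 3, 2]


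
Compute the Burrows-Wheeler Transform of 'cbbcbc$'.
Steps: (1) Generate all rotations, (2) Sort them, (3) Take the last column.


Rotations (sorted):
  0: $cbbcbc -> last char: c
  1: bbcbc$c -> last char: c
  2: bc$cbbc -> last char: c
  3: bcbc$cb -> last char: b
  4: c$cbbcb -> last char: b
  5: cbbcbc$ -> last char: $
  6: cbc$cbb -> last char: b


BWT = cccbb$b


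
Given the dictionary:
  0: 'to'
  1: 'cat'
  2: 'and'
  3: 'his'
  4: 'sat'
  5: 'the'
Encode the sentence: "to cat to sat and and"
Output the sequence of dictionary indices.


Look up each word in the dictionary:
  'to' -> 0
  'cat' -> 1
  'to' -> 0
  'sat' -> 4
  'and' -> 2
  'and' -> 2

Encoded: [0, 1, 0, 4, 2, 2]


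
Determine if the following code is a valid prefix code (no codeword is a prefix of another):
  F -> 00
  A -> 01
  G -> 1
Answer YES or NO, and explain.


Checking each pair (does one codeword prefix another?):
  F='00' vs A='01': no prefix
  F='00' vs G='1': no prefix
  A='01' vs F='00': no prefix
  A='01' vs G='1': no prefix
  G='1' vs F='00': no prefix
  G='1' vs A='01': no prefix
No violation found over all pairs.

YES -- this is a valid prefix code. No codeword is a prefix of any other codeword.


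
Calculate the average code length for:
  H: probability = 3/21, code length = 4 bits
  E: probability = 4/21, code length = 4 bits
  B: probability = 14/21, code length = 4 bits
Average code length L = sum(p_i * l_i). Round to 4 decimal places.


Weighted contributions p_i * l_i:
  H: (3/21) * 4 = 12/21
  E: (4/21) * 4 = 16/21
  B: (14/21) * 4 = 56/21
Sum = (12 + 16 + 56)/21 = 84/21

L = 84/21 = 4.0000 bits/symbol


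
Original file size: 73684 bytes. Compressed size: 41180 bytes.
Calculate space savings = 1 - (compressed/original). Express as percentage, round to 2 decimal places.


ratio = compressed/original = 41180/73684 = 0.558873
savings = 1 - ratio = 1 - 0.558873 = 0.441127
as a percentage: 0.441127 * 100 = 44.11%

Space savings = 1 - 41180/73684 = 44.11%


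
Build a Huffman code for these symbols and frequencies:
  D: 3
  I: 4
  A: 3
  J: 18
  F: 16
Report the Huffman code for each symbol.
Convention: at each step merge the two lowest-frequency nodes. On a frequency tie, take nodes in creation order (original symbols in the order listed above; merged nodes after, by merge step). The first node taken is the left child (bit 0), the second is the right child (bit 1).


Huffman tree construction:
Step 1: Merge D(3) + A(3) = 6
Step 2: Merge I(4) + (D+A)(6) = 10
Step 3: Merge (I+(D+A))(10) + F(16) = 26
Step 4: Merge J(18) + ((I+(D+A))+F)(26) = 44
Read each symbol's code off the tree from the root (left child = 0, right child = 1).

Codes:
  D: 1010 (length 4)
  I: 100 (length 3)
  A: 1011 (length 4)
  J: 0 (length 1)
  F: 11 (length 2)
Average code length: 86/44 = 1.9545 bits/symbol


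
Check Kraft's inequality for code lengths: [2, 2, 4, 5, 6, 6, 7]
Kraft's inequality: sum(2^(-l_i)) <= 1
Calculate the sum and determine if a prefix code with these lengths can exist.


Sum = 2^(-2) + 2^(-2) + 2^(-4) + 2^(-5) + 2^(-6) + 2^(-6) + 2^(-7)
    = 0.25 + 0.25 + 0.0625 + 0.03125 + 0.015625 + 0.015625 + 0.0078125
    = 81/128 = 0.6328125
Since 0.6328125 <= 1, Kraft's inequality IS satisfied.
A prefix code with these lengths CAN exist.

Kraft sum = 0.6328125. Satisfied.


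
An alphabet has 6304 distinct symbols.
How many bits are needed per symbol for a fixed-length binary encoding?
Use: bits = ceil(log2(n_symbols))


log2(6304) = 12.6221
Bracket: 2^12 = 4096 < 6304 <= 2^13 = 8192
So ceil(log2(6304)) = 13

bits = ceil(log2(6304)) = ceil(12.6221) = 13 bits


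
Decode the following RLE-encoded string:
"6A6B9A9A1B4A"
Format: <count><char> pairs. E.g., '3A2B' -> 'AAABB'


Expanding each <count><char> pair:
  6A -> 'AAAAAA'
  6B -> 'BBBBBB'
  9A -> 'AAAAAAAAA'
  9A -> 'AAAAAAAAA'
  1B -> 'B'
  4A -> 'AAAA'

Decoded = AAAAAABBBBBBAAAAAAAAAAAAAAAAAABAAAA


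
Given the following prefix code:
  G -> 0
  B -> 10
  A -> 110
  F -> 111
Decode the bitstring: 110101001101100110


Decoding step by step:
Bits 110 -> A
Bits 10 -> B
Bits 10 -> B
Bits 0 -> G
Bits 110 -> A
Bits 110 -> A
Bits 0 -> G
Bits 110 -> A


Decoded message: ABBGAAGA


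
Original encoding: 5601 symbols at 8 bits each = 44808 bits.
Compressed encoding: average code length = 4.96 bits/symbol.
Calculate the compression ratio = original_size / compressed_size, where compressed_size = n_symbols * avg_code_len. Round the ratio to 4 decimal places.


original_size = n_symbols * orig_bits = 5601 * 8 = 44808 bits
compressed_size = n_symbols * avg_code_len = 5601 * 4.96 = 27780.96 bits
ratio = original_size / compressed_size = 44808 / 27780.96 = 1.6129

Compression ratio = 1.6129


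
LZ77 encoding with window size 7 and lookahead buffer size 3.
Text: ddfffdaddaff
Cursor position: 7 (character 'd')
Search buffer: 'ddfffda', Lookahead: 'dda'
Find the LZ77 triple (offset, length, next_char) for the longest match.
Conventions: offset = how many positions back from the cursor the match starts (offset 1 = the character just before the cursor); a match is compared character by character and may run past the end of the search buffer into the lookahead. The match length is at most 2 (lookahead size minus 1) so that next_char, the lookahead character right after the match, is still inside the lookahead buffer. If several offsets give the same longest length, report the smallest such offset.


Try each offset into the search buffer:
  offset=1 (pos 6, char 'a'): match length 0
  offset=2 (pos 5, char 'd'): match length 1
  offset=3 (pos 4, char 'f'): match length 0
  offset=4 (pos 3, char 'f'): match length 0
  offset=5 (pos 2, char 'f'): match length 0
  offset=6 (pos 1, char 'd'): match length 1
  offset=7 (pos 0, char 'd'): match length 2
Longest match has length 2 at offset 7.
next_char = character at position 7 + 2 = 9 -> 'a'

Best match: offset=7, length=2 (matching 'dd' starting at position 0)
LZ77 triple: (7, 2, 'a')


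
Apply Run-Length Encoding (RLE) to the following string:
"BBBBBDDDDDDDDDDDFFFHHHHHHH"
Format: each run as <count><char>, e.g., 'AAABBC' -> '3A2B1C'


Scanning runs left to right:
  i=0: run of 'B' x 5 -> '5B'
  i=5: run of 'D' x 11 -> '11D'
  i=16: run of 'F' x 3 -> '3F'
  i=19: run of 'H' x 7 -> '7H'

RLE = 5B11D3F7H


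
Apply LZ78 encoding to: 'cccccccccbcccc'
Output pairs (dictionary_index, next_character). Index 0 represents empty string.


LZ78 encoding steps:
Dictionary: {0: ''}
Step 1: w='' (idx 0), next='c' -> output (0, 'c'), add 'c' as idx 1
Step 2: w='c' (idx 1), next='c' -> output (1, 'c'), add 'cc' as idx 2
Step 3: w='cc' (idx 2), next='c' -> output (2, 'c'), add 'ccc' as idx 3
Step 4: w='ccc' (idx 3), next='b' -> output (3, 'b'), add 'cccb' as idx 4
Step 5: w='ccc' (idx 3), next='c' -> output (3, 'c'), add 'cccc' as idx 5


Encoded: [(0, 'c'), (1, 'c'), (2, 'c'), (3, 'b'), (3, 'c')]


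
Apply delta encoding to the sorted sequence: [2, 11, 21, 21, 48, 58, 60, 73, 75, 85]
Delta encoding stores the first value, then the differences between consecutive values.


First value: 2
Deltas:
  11 - 2 = 9
  21 - 11 = 10
  21 - 21 = 0
  48 - 21 = 27
  58 - 48 = 10
  60 - 58 = 2
  73 - 60 = 13
  75 - 73 = 2
  85 - 75 = 10


Delta encoded: [2, 9, 10, 0, 27, 10, 2, 13, 2, 10]


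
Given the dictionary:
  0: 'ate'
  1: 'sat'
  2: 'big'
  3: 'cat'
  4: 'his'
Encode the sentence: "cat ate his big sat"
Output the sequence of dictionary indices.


Look up each word in the dictionary:
  'cat' -> 3
  'ate' -> 0
  'his' -> 4
  'big' -> 2
  'sat' -> 1

Encoded: [3, 0, 4, 2, 1]


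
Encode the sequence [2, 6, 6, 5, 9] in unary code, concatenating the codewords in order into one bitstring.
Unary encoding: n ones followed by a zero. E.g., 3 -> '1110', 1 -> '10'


Encode each number as n ones followed by a terminating 0:
  2 -> 110 (3 bits)
  6 -> 1111110 (7 bits)
  6 -> 1111110 (7 bits)
  5 -> 111110 (6 bits)
  9 -> 1111111110 (10 bits)
Total length = 3 + 7 + 7 + 6 + 10 = 33 bits.

Unary([2, 6, 6, 5, 9]) = 110111111011111101111101111111110 (33 bits)


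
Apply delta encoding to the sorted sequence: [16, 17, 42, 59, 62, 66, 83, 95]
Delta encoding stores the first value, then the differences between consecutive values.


First value: 16
Deltas:
  17 - 16 = 1
  42 - 17 = 25
  59 - 42 = 17
  62 - 59 = 3
  66 - 62 = 4
  83 - 66 = 17
  95 - 83 = 12


Delta encoded: [16, 1, 25, 17, 3, 4, 17, 12]


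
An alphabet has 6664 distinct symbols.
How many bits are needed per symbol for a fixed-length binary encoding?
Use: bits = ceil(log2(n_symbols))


log2(6664) = 12.7022
Bracket: 2^12 = 4096 < 6664 <= 2^13 = 8192
So ceil(log2(6664)) = 13

bits = ceil(log2(6664)) = ceil(12.7022) = 13 bits


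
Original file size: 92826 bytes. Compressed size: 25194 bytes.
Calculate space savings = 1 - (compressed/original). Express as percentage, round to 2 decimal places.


ratio = compressed/original = 25194/92826 = 0.271411
savings = 1 - ratio = 1 - 0.271411 = 0.728589
as a percentage: 0.728589 * 100 = 72.86%

Space savings = 1 - 25194/92826 = 72.86%


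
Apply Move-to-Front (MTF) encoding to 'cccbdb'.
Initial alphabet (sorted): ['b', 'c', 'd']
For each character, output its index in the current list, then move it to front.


MTF encoding:
'c': index 1 in ['b', 'c', 'd'] -> ['c', 'b', 'd']
'c': index 0 in ['c', 'b', 'd'] -> ['c', 'b', 'd']
'c': index 0 in ['c', 'b', 'd'] -> ['c', 'b', 'd']
'b': index 1 in ['c', 'b', 'd'] -> ['b', 'c', 'd']
'd': index 2 in ['b', 'c', 'd'] -> ['d', 'b', 'c']
'b': index 1 in ['d', 'b', 'c'] -> ['b', 'd', 'c']


Output: [1, 0, 0, 1, 2, 1]


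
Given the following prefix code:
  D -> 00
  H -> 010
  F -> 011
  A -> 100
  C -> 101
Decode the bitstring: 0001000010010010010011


Decoding step by step:
Bits 00 -> D
Bits 010 -> H
Bits 00 -> D
Bits 010 -> H
Bits 010 -> H
Bits 010 -> H
Bits 010 -> H
Bits 011 -> F


Decoded message: DHDHHHHF


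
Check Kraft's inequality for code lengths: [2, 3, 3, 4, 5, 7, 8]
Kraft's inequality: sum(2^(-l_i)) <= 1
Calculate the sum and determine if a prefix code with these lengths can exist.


Sum = 2^(-2) + 2^(-3) + 2^(-3) + 2^(-4) + 2^(-5) + 2^(-7) + 2^(-8)
    = 0.25 + 0.125 + 0.125 + 0.0625 + 0.03125 + 0.0078125 + 0.00390625
    = 155/256 = 0.60546875
Since 0.60546875 <= 1, Kraft's inequality IS satisfied.
A prefix code with these lengths CAN exist.

Kraft sum = 0.60546875. Satisfied.


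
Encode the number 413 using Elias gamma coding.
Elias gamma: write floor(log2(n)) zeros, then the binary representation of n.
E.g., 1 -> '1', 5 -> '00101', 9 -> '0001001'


num_bits = floor(log2(413)) + 1 = 9
leading_zeros = num_bits - 1 = 8
binary(413) = 110011101

Elias gamma(413) = '00000000' + '110011101' = 00000000110011101 (17 bits)


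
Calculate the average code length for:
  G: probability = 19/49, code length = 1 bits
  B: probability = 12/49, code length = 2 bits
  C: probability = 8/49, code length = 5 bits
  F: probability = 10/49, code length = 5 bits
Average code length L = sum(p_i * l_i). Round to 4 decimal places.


Weighted contributions p_i * l_i:
  G: (19/49) * 1 = 19/49
  B: (12/49) * 2 = 24/49
  C: (8/49) * 5 = 40/49
  F: (10/49) * 5 = 50/49
Sum = (19 + 24 + 40 + 50)/49 = 133/49

L = 133/49 = 2.7143 bits/symbol


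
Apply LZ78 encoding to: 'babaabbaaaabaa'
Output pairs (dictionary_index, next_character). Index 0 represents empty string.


LZ78 encoding steps:
Dictionary: {0: ''}
Step 1: w='' (idx 0), next='b' -> output (0, 'b'), add 'b' as idx 1
Step 2: w='' (idx 0), next='a' -> output (0, 'a'), add 'a' as idx 2
Step 3: w='b' (idx 1), next='a' -> output (1, 'a'), add 'ba' as idx 3
Step 4: w='a' (idx 2), next='b' -> output (2, 'b'), add 'ab' as idx 4
Step 5: w='ba' (idx 3), next='a' -> output (3, 'a'), add 'baa' as idx 5
Step 6: w='a' (idx 2), next='a' -> output (2, 'a'), add 'aa' as idx 6
Step 7: w='baa' (idx 5), end of input -> output (5, '')


Encoded: [(0, 'b'), (0, 'a'), (1, 'a'), (2, 'b'), (3, 'a'), (2, 'a'), (5, '')]


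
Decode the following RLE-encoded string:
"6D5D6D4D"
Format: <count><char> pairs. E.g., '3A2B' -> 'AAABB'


Expanding each <count><char> pair:
  6D -> 'DDDDDD'
  5D -> 'DDDDD'
  6D -> 'DDDDDD'
  4D -> 'DDDD'

Decoded = DDDDDDDDDDDDDDDDDDDDD


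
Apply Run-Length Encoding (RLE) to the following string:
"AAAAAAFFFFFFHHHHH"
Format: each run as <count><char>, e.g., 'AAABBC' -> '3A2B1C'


Scanning runs left to right:
  i=0: run of 'A' x 6 -> '6A'
  i=6: run of 'F' x 6 -> '6F'
  i=12: run of 'H' x 5 -> '5H'

RLE = 6A6F5H


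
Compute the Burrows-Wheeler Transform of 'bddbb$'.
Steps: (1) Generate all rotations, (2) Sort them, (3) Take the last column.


Rotations (sorted):
  0: $bddbb -> last char: b
  1: b$bddb -> last char: b
  2: bb$bdd -> last char: d
  3: bddbb$ -> last char: $
  4: dbb$bd -> last char: d
  5: ddbb$b -> last char: b


BWT = bbd$db


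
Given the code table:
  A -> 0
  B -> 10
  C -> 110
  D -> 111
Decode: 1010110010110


Decoding:
10 -> B
10 -> B
110 -> C
0 -> A
10 -> B
110 -> C


Result: BBCABC


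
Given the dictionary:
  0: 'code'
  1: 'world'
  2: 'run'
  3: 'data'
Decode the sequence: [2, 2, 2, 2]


Look up each index in the dictionary:
  2 -> 'run'
  2 -> 'run'
  2 -> 'run'
  2 -> 'run'

Decoded: "run run run run"


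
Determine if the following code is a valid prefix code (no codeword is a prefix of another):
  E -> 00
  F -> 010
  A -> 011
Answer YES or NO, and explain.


Checking each pair (does one codeword prefix another?):
  E='00' vs F='010': no prefix
  E='00' vs A='011': no prefix
  F='010' vs E='00': no prefix
  F='010' vs A='011': no prefix
  A='011' vs E='00': no prefix
  A='011' vs F='010': no prefix
No violation found over all pairs.

YES -- this is a valid prefix code. No codeword is a prefix of any other codeword.


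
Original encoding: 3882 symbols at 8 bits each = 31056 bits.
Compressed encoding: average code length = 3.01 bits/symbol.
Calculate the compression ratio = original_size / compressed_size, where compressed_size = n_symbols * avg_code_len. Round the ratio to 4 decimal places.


original_size = n_symbols * orig_bits = 3882 * 8 = 31056 bits
compressed_size = n_symbols * avg_code_len = 3882 * 3.01 = 11684.82 bits
ratio = original_size / compressed_size = 31056 / 11684.82 = 2.6578

Compression ratio = 2.6578


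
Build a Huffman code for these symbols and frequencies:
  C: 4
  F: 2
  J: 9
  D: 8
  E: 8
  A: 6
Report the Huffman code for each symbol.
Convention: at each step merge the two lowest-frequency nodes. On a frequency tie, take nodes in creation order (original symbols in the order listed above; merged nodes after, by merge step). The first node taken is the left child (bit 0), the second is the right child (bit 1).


Huffman tree construction:
Step 1: Merge F(2) + C(4) = 6
Step 2: Merge A(6) + (F+C)(6) = 12
Step 3: Merge D(8) + E(8) = 16
Step 4: Merge J(9) + (A+(F+C))(12) = 21
Step 5: Merge (D+E)(16) + (J+(A+(F+C)))(21) = 37
Read each symbol's code off the tree from the root (left child = 0, right child = 1).

Codes:
  C: 1111 (length 4)
  F: 1110 (length 4)
  J: 10 (length 2)
  D: 00 (length 2)
  E: 01 (length 2)
  A: 110 (length 3)
Average code length: 92/37 = 2.4865 bits/symbol


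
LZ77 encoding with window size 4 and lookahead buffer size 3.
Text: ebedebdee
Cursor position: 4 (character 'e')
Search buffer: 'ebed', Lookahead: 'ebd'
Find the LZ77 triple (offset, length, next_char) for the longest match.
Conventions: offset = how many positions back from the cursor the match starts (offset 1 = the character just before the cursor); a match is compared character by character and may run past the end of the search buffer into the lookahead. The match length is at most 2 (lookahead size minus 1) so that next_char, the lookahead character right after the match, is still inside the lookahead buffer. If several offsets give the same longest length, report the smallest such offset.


Try each offset into the search buffer:
  offset=1 (pos 3, char 'd'): match length 0
  offset=2 (pos 2, char 'e'): match length 1
  offset=3 (pos 1, char 'b'): match length 0
  offset=4 (pos 0, char 'e'): match length 2
Longest match has length 2 at offset 4.
next_char = character at position 4 + 2 = 6 -> 'd'

Best match: offset=4, length=2 (matching 'eb' starting at position 0)
LZ77 triple: (4, 2, 'd')


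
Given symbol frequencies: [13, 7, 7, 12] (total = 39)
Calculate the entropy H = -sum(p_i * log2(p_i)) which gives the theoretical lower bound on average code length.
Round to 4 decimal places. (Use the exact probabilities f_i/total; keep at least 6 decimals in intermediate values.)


Per-symbol terms -p_i * log2(p_i) with p_i = f_i/39:
  p = 13/39 = 0.333333: log2(p) = -1.584963, -p*log2(p) = 0.528321
  p = 7/39 = 0.179487: log2(p) = -2.478047, -p*log2(p) = 0.444778
  p = 7/39 = 0.179487: log2(p) = -2.478047, -p*log2(p) = 0.444778
  p = 12/39 = 0.307692: log2(p) = -1.700440, -p*log2(p) = 0.523212
H = 0.528321 + 0.444778 + 0.444778 + 0.523212 = 1.941089

H = 1.9411 bits/symbol


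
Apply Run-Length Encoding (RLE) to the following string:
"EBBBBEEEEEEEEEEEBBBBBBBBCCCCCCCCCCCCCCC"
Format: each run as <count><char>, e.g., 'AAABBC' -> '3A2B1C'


Scanning runs left to right:
  i=0: run of 'E' x 1 -> '1E'
  i=1: run of 'B' x 4 -> '4B'
  i=5: run of 'E' x 11 -> '11E'
  i=16: run of 'B' x 8 -> '8B'
  i=24: run of 'C' x 15 -> '15C'

RLE = 1E4B11E8B15C


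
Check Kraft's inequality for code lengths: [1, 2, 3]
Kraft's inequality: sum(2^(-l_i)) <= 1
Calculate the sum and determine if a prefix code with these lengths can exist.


Sum = 2^(-1) + 2^(-2) + 2^(-3)
    = 0.5 + 0.25 + 0.125
    = 7/8 = 0.875
Since 0.875 <= 1, Kraft's inequality IS satisfied.
A prefix code with these lengths CAN exist.

Kraft sum = 0.875. Satisfied.


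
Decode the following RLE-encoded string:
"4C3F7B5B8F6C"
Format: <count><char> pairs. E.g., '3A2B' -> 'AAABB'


Expanding each <count><char> pair:
  4C -> 'CCCC'
  3F -> 'FFF'
  7B -> 'BBBBBBB'
  5B -> 'BBBBB'
  8F -> 'FFFFFFFF'
  6C -> 'CCCCCC'

Decoded = CCCCFFFBBBBBBBBBBBBFFFFFFFFCCCCCC


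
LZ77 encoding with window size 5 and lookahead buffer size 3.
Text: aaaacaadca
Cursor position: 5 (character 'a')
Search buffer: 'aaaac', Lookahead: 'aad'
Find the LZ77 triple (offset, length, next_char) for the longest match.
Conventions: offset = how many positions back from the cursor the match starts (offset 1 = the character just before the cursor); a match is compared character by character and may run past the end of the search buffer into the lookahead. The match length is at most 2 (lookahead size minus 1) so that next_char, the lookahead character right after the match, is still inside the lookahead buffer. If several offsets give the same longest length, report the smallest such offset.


Try each offset into the search buffer:
  offset=1 (pos 4, char 'c'): match length 0
  offset=2 (pos 3, char 'a'): match length 1
  offset=3 (pos 2, char 'a'): match length 2
  offset=4 (pos 1, char 'a'): match length 2
  offset=5 (pos 0, char 'a'): match length 2
Longest match has length 2, found at offsets 3, 4, 5; take the smallest, offset 3.
next_char = character at position 5 + 2 = 7 -> 'd'

Best match: offset=3, length=2 (matching 'aa' starting at position 2)
LZ77 triple: (3, 2, 'd')


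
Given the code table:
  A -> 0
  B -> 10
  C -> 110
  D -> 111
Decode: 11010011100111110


Decoding:
110 -> C
10 -> B
0 -> A
111 -> D
0 -> A
0 -> A
111 -> D
110 -> C


Result: CBADAADC


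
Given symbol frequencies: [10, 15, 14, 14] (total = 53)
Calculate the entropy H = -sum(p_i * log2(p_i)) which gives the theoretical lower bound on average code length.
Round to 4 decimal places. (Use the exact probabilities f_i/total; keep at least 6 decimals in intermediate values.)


Per-symbol terms -p_i * log2(p_i) with p_i = f_i/53:
  p = 10/53 = 0.188679: log2(p) = -2.405992, -p*log2(p) = 0.453961
  p = 15/53 = 0.283019: log2(p) = -1.821030, -p*log2(p) = 0.515386
  p = 14/53 = 0.264151: log2(p) = -1.920566, -p*log2(p) = 0.507319
  p = 14/53 = 0.264151: log2(p) = -1.920566, -p*log2(p) = 0.507319
H = 0.453961 + 0.515386 + 0.507319 + 0.507319 = 1.983985

H = 1.984 bits/symbol


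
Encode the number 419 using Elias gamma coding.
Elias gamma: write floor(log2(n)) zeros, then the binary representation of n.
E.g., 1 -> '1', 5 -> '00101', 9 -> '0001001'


num_bits = floor(log2(419)) + 1 = 9
leading_zeros = num_bits - 1 = 8
binary(419) = 110100011

Elias gamma(419) = '00000000' + '110100011' = 00000000110100011 (17 bits)


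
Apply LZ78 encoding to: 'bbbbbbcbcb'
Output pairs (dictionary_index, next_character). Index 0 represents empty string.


LZ78 encoding steps:
Dictionary: {0: ''}
Step 1: w='' (idx 0), next='b' -> output (0, 'b'), add 'b' as idx 1
Step 2: w='b' (idx 1), next='b' -> output (1, 'b'), add 'bb' as idx 2
Step 3: w='bb' (idx 2), next='b' -> output (2, 'b'), add 'bbb' as idx 3
Step 4: w='' (idx 0), next='c' -> output (0, 'c'), add 'c' as idx 4
Step 5: w='b' (idx 1), next='c' -> output (1, 'c'), add 'bc' as idx 5
Step 6: w='b' (idx 1), end of input -> output (1, '')


Encoded: [(0, 'b'), (1, 'b'), (2, 'b'), (0, 'c'), (1, 'c'), (1, '')]


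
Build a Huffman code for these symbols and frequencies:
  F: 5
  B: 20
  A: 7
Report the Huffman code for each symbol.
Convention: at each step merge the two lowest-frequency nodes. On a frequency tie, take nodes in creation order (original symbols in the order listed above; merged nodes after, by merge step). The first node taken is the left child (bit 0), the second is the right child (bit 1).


Huffman tree construction:
Step 1: Merge F(5) + A(7) = 12
Step 2: Merge (F+A)(12) + B(20) = 32
Read each symbol's code off the tree from the root (left child = 0, right child = 1).

Codes:
  F: 00 (length 2)
  B: 1 (length 1)
  A: 01 (length 2)
Average code length: 44/32 = 1.3750 bits/symbol
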